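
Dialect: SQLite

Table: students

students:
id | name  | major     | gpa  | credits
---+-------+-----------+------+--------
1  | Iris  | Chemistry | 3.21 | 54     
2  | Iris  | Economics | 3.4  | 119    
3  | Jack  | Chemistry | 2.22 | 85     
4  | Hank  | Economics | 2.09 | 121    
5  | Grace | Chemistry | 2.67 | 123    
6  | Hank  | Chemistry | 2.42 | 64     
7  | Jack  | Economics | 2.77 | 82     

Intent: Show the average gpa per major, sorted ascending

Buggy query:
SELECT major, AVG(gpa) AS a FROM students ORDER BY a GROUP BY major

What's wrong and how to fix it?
Bug: GROUP BY must precede ORDER BY

Fix: Reorder: SELECT … FROM … GROUP BY … ORDER BY …

Corrected query:
SELECT major, AVG(gpa) AS a FROM students GROUP BY major ORDER BY a

Result:
major     | a       
----------+---------
Chemistry | 2.63    
Economics | 2.753333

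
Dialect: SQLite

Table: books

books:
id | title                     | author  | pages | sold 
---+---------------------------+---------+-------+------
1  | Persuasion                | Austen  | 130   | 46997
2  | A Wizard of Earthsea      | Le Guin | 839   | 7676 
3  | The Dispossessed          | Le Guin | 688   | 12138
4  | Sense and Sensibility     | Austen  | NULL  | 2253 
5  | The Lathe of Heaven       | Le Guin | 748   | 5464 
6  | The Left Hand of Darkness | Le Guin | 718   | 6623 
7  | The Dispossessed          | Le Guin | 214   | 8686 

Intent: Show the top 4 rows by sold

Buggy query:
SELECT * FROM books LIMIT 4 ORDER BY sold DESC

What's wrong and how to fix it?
Bug: ORDER BY cannot follow LIMIT; LIMIT is the final clause

Fix: Sort with ORDER BY, then apply LIMIT

Corrected query:
SELECT * FROM books ORDER BY sold DESC LIMIT 4

Result:
id | title                | author  | pages | sold 
---+----------------------+---------+-------+------
1  | Persuasion           | Austen  | 130   | 46997
3  | The Dispossessed     | Le Guin | 688   | 12138
7  | The Dispossessed     | Le Guin | 214   | 8686 
2  | A Wizard of Earthsea | Le Guin | 839   | 7676 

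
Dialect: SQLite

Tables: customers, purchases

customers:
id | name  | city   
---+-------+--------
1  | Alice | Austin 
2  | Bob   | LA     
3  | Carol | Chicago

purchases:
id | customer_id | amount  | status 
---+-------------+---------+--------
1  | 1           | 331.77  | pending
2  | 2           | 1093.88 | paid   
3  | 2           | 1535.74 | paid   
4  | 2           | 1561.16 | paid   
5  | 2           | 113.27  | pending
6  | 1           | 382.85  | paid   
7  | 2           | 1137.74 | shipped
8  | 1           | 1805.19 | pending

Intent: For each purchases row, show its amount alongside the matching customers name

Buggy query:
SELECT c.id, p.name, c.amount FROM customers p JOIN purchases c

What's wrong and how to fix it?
Bug: Missing join condition: each purchases row is matched to all customers rows instead of just its own

Fix: Specify the join condition linking the foreign key to the parent id

Corrected query:
SELECT c.id, p.name, c.amount FROM customers p JOIN purchases c ON c.customer_id = p.id

Result:
id | name  | amount 
---+-------+--------
1  | Alice | 331.77 
2  | Bob   | 1093.88
3  | Bob   | 1535.74
4  | Bob   | 1561.16
5  | Bob   | 113.27 
6  | Alice | 382.85 
7  | Bob   | 1137.74
8  | Alice | 1805.19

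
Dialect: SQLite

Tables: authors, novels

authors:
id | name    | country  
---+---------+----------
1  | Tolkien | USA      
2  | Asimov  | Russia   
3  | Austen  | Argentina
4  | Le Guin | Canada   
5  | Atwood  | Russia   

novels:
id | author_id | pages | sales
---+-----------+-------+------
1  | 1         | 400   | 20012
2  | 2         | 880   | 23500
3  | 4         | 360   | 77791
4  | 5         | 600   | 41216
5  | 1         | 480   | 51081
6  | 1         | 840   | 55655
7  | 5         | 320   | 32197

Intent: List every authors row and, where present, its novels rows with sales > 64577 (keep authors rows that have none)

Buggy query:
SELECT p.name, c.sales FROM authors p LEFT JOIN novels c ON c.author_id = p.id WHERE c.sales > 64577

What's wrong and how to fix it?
Bug: A WHERE condition on the right-hand table after LEFT JOIN drops unmatched parents

Fix: Put 'c.sales > 64577' in the JOIN's ON clause instead of WHERE

Corrected query:
SELECT p.name, c.sales FROM authors p LEFT JOIN novels c ON c.author_id = p.id AND c.sales > 64577

Result:
name    | sales
--------+------
Tolkien | NULL 
Asimov  | NULL 
Austen  | NULL 
Le Guin | 77791
Atwood  | NULL 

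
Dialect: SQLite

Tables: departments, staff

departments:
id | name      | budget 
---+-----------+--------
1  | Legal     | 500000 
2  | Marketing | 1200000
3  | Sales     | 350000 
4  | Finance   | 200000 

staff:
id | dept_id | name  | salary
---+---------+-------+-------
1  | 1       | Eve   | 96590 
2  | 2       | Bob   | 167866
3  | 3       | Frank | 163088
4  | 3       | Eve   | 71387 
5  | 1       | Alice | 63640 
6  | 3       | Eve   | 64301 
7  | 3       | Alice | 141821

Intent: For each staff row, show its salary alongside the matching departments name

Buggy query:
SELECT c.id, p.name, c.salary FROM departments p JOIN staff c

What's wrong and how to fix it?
Bug: Missing join condition: each staff row is matched to all departments rows instead of just its own

Fix: Add ON c.dept_id = p.id to the JOIN

Corrected query:
SELECT c.id, p.name, c.salary FROM departments p JOIN staff c ON c.dept_id = p.id

Result:
id | name      | salary
---+-----------+-------
1  | Legal     | 96590 
2  | Marketing | 167866
3  | Sales     | 163088
4  | Sales     | 71387 
5  | Legal     | 63640 
6  | Sales     | 64301 
7  | Sales     | 141821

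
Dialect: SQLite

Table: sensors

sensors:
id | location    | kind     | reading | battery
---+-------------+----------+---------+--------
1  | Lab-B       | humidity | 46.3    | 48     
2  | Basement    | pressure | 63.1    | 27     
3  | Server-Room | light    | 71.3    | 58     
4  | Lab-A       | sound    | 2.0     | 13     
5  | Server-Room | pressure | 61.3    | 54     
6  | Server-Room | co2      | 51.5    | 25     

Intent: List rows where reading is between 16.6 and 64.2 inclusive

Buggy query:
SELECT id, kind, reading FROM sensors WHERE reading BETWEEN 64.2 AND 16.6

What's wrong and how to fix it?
Bug: The bounds are reversed; BETWEEN a AND b requires a <= b to match anything

Fix: Write BETWEEN 16.6 AND 64.2

Corrected query:
SELECT id, kind, reading FROM sensors WHERE reading BETWEEN 16.6 AND 64.2

Result:
id | kind     | reading
---+----------+--------
1  | humidity | 46.3   
2  | pressure | 63.1   
5  | pressure | 61.3   
6  | co2      | 51.5   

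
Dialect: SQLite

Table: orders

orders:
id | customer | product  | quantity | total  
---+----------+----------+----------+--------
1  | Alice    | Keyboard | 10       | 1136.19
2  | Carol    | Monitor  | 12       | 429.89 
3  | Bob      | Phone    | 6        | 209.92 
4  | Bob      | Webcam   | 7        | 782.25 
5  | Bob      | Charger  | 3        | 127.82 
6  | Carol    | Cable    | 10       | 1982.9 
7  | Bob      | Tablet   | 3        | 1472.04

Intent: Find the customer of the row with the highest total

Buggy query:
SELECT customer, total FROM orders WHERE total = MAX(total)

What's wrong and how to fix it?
Bug: WHERE is evaluated per row; an aggregate over the whole table isn't defined there

Fix: Use a subquery: WHERE total = (SELECT MAX(total) FROM orders)

Corrected query:
SELECT customer, total FROM orders WHERE total = (SELECT MAX(total) FROM orders)

Result:
customer | total 
---------+-------
Carol    | 1982.9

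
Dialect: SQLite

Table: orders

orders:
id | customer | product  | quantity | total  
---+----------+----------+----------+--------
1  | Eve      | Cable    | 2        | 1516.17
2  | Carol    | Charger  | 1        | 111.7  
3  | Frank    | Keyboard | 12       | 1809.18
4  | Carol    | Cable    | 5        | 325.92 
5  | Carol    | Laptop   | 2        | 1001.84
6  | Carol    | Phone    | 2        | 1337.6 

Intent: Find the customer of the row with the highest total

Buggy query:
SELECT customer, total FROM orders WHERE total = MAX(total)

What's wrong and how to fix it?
Bug: MAX(total) is an aggregate and cannot be used directly in WHERE

Fix: Use a subquery: WHERE total = (SELECT MAX(total) FROM orders)

Corrected query:
SELECT customer, total FROM orders WHERE total = (SELECT MAX(total) FROM orders)

Result:
customer | total  
---------+--------
Frank    | 1809.18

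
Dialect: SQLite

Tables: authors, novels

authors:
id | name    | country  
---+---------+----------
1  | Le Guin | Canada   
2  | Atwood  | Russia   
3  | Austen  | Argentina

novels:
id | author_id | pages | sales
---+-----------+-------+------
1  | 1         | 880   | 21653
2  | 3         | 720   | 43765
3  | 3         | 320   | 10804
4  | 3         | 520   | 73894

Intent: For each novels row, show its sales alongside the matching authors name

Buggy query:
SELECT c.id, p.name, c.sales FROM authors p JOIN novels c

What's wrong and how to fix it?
Bug: JOIN with no ON clause produces a cartesian product; every novels row pairs with every authors row

Fix: Add ON c.author_id = p.id to the JOIN

Corrected query:
SELECT c.id, p.name, c.sales FROM authors p JOIN novels c ON c.author_id = p.id

Result:
id | name    | sales
---+---------+------
1  | Le Guin | 21653
2  | Austen  | 43765
3  | Austen  | 10804
4  | Austen  | 73894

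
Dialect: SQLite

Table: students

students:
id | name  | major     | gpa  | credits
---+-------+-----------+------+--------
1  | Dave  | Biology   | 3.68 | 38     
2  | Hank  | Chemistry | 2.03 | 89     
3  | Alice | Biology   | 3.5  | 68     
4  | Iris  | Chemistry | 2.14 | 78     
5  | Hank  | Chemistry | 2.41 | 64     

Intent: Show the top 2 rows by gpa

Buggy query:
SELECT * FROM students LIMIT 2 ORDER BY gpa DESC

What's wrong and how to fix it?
Bug: LIMIT must come after ORDER BY

Fix: Swap the clauses: ORDER BY first, then LIMIT

Corrected query:
SELECT * FROM students ORDER BY gpa DESC LIMIT 2

Result:
id | name  | major   | gpa  | credits
---+-------+---------+------+--------
1  | Dave  | Biology | 3.68 | 38     
3  | Alice | Biology | 3.5  | 68     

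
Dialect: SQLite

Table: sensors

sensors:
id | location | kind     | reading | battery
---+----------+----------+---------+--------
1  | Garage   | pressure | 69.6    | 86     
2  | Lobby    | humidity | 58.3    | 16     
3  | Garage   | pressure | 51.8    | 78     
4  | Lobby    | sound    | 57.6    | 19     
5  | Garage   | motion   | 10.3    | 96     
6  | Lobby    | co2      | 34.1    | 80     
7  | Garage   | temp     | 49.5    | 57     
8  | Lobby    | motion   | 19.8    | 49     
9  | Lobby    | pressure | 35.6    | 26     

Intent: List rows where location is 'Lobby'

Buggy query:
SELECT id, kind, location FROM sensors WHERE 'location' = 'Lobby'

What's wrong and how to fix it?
Bug: 'location' in single quotes is a string literal, not the column; the comparison is literal-vs-literal and never true

Fix: Reference the column as location without single quotes

Corrected query:
SELECT id, kind, location FROM sensors WHERE location = 'Lobby'

Result:
id | kind     | location
---+----------+---------
2  | humidity | Lobby   
4  | sound    | Lobby   
6  | co2      | Lobby   
8  | motion   | Lobby   
9  | pressure | Lobby   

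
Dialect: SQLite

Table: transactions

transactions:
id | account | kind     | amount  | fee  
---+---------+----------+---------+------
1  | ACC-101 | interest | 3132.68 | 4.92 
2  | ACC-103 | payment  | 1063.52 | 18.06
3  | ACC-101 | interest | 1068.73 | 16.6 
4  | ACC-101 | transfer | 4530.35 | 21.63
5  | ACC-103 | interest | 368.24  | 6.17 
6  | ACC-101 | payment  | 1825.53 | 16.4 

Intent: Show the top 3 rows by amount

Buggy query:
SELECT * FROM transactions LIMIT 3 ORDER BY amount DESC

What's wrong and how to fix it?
Bug: LIMIT must come after ORDER BY

Fix: Swap the clauses: ORDER BY first, then LIMIT

Corrected query:
SELECT * FROM transactions ORDER BY amount DESC LIMIT 3

Result:
id | account | kind     | amount  | fee  
---+---------+----------+---------+------
4  | ACC-101 | transfer | 4530.35 | 21.63
1  | ACC-101 | interest | 3132.68 | 4.92 
6  | ACC-101 | payment  | 1825.53 | 16.4 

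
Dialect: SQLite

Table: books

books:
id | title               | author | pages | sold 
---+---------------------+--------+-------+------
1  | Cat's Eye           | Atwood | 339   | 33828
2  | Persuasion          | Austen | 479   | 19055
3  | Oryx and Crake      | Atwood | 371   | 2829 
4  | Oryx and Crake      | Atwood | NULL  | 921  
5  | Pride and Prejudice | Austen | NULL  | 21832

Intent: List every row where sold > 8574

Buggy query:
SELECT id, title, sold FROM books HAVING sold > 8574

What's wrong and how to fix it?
Bug: This is a non-aggregate query (no GROUP BY, no aggregates), so in SQLite the HAVING clause is invalid here; a row-level condition belongs in WHERE

Fix: Use WHERE for row-level filtering

Corrected query:
SELECT id, title, sold FROM books WHERE sold > 8574

Result:
id | title               | sold 
---+---------------------+------
1  | Cat's Eye           | 33828
2  | Persuasion          | 19055
5  | Pride and Prejudice | 21832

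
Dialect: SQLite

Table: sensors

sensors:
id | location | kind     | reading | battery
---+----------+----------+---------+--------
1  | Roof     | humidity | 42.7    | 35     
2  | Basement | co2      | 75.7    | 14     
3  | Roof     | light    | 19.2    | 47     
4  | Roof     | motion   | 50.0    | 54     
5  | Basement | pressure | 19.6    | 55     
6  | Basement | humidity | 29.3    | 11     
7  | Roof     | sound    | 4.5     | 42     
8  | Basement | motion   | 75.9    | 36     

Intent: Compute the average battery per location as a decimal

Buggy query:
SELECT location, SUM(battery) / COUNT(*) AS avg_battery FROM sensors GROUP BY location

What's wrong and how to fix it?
Bug: SUM(battery) and COUNT(*) are both integers; the division truncates the fractional part

Fix: Multiply by 1.0 (or CAST to REAL) to force floating-point division

Corrected query:
SELECT location, SUM(battery) * 1.0 / COUNT(*) AS avg_battery FROM sensors GROUP BY location

Result:
location | avg_battery
---------+------------
Basement | 29         
Roof     | 44.5       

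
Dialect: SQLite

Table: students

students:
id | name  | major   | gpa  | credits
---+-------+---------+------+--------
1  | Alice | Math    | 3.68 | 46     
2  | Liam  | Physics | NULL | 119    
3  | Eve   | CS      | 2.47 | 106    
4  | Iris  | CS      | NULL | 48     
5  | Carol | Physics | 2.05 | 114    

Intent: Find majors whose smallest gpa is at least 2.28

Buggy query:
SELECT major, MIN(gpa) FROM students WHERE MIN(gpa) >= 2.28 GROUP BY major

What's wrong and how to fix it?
Bug: MIN() in WHERE is a misuse of aggregate

Fix: Replace WHERE with HAVING after the GROUP BY

Corrected query:
SELECT major, MIN(gpa) FROM students GROUP BY major HAVING MIN(gpa) >= 2.28

Result:
major | MIN(gpa)
------+---------
CS    | 2.47    
Math  | 3.68    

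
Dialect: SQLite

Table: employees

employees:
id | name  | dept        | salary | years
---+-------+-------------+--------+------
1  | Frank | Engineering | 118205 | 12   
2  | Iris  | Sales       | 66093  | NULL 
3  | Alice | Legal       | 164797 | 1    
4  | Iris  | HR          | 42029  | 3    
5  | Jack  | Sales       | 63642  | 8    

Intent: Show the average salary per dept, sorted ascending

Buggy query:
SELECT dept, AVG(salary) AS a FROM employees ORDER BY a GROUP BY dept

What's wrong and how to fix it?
Bug: GROUP BY must precede ORDER BY

Fix: Move ORDER BY to the end, after GROUP BY

Corrected query:
SELECT dept, AVG(salary) AS a FROM employees GROUP BY dept ORDER BY a

Result:
dept        | a      
------------+--------
HR          | 42029  
Sales       | 64867.5
Engineering | 118205 
Legal       | 164797 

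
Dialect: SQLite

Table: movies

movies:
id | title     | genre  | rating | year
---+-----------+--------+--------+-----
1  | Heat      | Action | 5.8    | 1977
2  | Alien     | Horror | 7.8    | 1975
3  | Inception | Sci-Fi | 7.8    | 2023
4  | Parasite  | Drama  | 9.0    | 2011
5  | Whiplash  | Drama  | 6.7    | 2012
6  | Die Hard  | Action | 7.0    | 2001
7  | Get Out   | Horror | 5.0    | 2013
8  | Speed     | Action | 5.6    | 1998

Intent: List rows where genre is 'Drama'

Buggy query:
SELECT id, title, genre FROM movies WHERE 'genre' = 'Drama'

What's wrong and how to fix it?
Bug: Single quotes denote string literals in SQL; the column name is being compared as a constant string

Fix: Remove the quotes around the column name (or use double quotes for an identifier)

Corrected query:
SELECT id, title, genre FROM movies WHERE genre = 'Drama'

Result:
id | title    | genre
---+----------+------
4  | Parasite | Drama
5  | Whiplash | Drama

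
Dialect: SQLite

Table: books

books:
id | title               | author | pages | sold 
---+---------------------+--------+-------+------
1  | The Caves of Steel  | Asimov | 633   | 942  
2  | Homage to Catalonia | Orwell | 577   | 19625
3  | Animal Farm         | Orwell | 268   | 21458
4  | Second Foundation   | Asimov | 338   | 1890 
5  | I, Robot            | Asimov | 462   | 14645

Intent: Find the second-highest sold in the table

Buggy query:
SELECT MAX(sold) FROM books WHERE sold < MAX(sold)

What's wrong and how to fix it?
Bug: The inner MAX is an aggregate inside WHERE, which is not allowed

Fix: Compute the overall MAX in a subquery, then take MAX of rows below it

Corrected query:
SELECT MAX(sold) FROM books WHERE sold < (SELECT MAX(sold) FROM books)

Result:
MAX(sold)
---------
19625    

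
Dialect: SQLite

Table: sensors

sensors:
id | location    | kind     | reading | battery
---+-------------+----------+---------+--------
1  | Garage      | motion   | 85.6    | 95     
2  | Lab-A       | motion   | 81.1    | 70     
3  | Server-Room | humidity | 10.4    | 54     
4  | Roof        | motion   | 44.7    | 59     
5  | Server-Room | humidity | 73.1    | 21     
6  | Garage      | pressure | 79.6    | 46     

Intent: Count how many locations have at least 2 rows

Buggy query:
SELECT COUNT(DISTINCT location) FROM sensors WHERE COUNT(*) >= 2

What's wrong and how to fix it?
Bug: COUNT(*) cannot appear in WHERE; the per-group count doesn't exist yet

Fix: Group first with HAVING COUNT(*) >= 2, then COUNT the resulting groups

Corrected query:
SELECT COUNT(*) FROM (SELECT location FROM sensors GROUP BY location HAVING COUNT(*) >= 2)

Result:
COUNT(*)
--------
2       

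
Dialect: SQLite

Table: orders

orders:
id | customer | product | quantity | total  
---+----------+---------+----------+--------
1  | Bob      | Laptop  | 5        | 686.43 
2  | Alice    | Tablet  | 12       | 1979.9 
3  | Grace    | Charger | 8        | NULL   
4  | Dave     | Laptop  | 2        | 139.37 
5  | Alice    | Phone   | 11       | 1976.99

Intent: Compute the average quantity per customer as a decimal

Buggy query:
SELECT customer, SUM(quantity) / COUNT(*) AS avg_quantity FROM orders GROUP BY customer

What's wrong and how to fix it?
Bug: SUM(quantity) and COUNT(*) are both integers; the division truncates the fractional part

Fix: Multiply by 1.0 (or CAST to REAL) to force floating-point division

Corrected query:
SELECT customer, SUM(quantity) * 1.0 / COUNT(*) AS avg_quantity FROM orders GROUP BY customer

Result:
customer | avg_quantity
---------+-------------
Alice    | 11.5        
Bob      | 5           
Dave     | 2           
Grace    | 8           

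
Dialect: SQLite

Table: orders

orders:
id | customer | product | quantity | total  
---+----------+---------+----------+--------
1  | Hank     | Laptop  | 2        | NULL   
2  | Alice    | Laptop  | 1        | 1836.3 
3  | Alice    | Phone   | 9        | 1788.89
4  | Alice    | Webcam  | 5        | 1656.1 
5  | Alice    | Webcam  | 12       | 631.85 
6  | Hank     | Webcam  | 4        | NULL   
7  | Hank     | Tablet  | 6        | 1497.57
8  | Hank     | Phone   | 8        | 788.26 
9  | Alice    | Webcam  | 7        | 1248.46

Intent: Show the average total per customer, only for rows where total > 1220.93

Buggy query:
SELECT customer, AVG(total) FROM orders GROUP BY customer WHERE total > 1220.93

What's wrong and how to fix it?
Bug: Row-level WHERE must come before GROUP BY in the clause order

Fix: Place WHERE between FROM and GROUP BY

Corrected query:
SELECT customer, AVG(total) FROM orders WHERE total > 1220.93 GROUP BY customer

Result:
customer | AVG(total)
---------+-----------
Alice    | 1632.4375 
Hank     | 1497.57   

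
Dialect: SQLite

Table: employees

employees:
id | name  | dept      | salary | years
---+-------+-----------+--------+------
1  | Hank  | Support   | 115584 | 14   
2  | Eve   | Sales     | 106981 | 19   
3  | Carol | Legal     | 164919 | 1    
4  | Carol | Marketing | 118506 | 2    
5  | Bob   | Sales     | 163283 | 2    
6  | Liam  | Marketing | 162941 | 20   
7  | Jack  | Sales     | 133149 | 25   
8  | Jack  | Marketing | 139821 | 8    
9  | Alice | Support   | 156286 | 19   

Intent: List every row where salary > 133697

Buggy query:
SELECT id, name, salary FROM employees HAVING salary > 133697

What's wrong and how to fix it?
Bug: HAVING filters the output of aggregation, but this query has no GROUP BY and no aggregate functions, so SQLite rejects it (HAVING clause on a non-aggregate query); the condition here is per row

Fix: Use WHERE for row-level filtering

Corrected query:
SELECT id, name, salary FROM employees WHERE salary > 133697

Result:
id | name  | salary
---+-------+-------
3  | Carol | 164919
5  | Bob   | 163283
6  | Liam  | 162941
8  | Jack  | 139821
9  | Alice | 156286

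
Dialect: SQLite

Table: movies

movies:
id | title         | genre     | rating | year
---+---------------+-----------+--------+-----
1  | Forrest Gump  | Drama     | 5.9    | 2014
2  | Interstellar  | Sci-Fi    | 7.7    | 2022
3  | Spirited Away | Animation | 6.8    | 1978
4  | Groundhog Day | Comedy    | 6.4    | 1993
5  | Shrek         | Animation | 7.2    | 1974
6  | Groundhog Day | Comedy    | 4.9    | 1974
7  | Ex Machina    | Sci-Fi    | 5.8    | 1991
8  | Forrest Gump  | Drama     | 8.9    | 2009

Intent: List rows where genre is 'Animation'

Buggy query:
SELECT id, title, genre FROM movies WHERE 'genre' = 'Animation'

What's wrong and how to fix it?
Bug: Single quotes denote string literals in SQL; the column name is being compared as a constant string

Fix: Remove the quotes around the column name (or use double quotes for an identifier)

Corrected query:
SELECT id, title, genre FROM movies WHERE genre = 'Animation'

Result:
id | title         | genre    
---+---------------+----------
3  | Spirited Away | Animation
5  | Shrek         | Animation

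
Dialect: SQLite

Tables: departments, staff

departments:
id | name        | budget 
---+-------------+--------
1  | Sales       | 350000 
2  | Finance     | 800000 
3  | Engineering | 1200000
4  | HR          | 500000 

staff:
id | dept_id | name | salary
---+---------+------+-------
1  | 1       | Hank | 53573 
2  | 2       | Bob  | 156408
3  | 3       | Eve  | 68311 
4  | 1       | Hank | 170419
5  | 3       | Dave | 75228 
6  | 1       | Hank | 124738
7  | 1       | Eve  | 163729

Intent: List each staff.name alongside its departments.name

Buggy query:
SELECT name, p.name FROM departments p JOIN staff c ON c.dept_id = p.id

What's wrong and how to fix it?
Bug: 'name' exists in both joined tables, so the database can't tell which one is meant

Fix: Qualify the column with its table alias (c.name)

Corrected query:
SELECT c.name, p.name FROM departments p JOIN staff c ON c.dept_id = p.id

Result:
name | name       
-----+------------
Hank | Sales      
Bob  | Finance    
Eve  | Engineering
Hank | Sales      
Dave | Engineering
Hank | Sales      
Eve  | Sales      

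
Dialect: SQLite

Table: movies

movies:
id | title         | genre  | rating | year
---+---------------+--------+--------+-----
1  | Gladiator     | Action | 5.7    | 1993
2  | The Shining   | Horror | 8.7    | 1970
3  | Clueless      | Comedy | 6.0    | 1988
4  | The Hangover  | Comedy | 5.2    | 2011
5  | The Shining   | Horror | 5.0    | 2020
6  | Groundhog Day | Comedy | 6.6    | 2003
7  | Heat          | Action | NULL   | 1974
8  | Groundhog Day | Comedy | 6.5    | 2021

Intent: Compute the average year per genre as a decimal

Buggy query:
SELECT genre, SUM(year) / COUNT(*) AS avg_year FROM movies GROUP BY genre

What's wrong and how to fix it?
Bug: SUM(year) and COUNT(*) are both integers; the division truncates the fractional part

Fix: Multiply by 1.0 (or CAST to REAL) to force floating-point division

Corrected query:
SELECT genre, SUM(year) * 1.0 / COUNT(*) AS avg_year FROM movies GROUP BY genre

Result:
genre  | avg_year
-------+---------
Action | 1983.5  
Comedy | 2005.75 
Horror | 1995    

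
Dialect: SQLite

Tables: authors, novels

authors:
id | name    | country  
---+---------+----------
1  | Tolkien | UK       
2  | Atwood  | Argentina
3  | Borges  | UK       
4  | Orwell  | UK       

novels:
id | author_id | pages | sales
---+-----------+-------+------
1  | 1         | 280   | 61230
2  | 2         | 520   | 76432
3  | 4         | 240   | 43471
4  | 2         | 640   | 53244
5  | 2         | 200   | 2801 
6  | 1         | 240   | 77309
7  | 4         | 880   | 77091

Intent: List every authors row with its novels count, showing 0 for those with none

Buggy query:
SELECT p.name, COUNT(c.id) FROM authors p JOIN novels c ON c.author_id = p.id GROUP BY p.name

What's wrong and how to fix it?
Bug: An inner join excludes parents with zero children

Fix: Switch to LEFT JOIN to retain unmatched parent rows

Corrected query:
SELECT p.name, COUNT(c.id) FROM authors p LEFT JOIN novels c ON c.author_id = p.id GROUP BY p.name

Result:
name    | COUNT(c.id)
--------+------------
Atwood  | 3          
Borges  | 0          
Orwell  | 2          
Tolkien | 2          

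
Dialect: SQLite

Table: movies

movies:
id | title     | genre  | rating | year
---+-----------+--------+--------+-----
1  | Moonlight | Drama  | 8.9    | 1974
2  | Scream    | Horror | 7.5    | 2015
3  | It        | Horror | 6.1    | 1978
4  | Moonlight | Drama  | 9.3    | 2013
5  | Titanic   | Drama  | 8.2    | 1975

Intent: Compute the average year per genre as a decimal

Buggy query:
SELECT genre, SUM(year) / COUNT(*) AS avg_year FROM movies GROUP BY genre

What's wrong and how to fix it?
Bug: Both operands are integers, so '/' performs integer division and truncates

Fix: Multiply by 1.0 (or CAST to REAL) to force floating-point division

Corrected query:
SELECT genre, SUM(year) * 1.0 / COUNT(*) AS avg_year FROM movies GROUP BY genre

Result:
genre  | avg_year   
-------+------------
Drama  | 1987.333333
Horror | 1996.5     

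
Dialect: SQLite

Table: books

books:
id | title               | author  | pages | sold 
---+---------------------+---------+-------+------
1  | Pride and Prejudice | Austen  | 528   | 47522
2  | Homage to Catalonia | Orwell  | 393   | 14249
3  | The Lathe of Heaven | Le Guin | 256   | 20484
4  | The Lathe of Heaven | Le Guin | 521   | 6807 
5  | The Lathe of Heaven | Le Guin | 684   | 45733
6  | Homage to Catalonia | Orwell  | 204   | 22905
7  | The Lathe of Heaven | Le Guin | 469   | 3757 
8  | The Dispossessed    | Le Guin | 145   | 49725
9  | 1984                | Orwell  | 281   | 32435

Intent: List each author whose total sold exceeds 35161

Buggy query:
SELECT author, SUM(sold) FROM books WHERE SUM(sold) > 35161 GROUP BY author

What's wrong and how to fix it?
Bug: SUM(sold) is an aggregate, but WHERE filters rows before aggregation

Fix: Move the aggregate condition to a HAVING clause

Corrected query:
SELECT author, SUM(sold) FROM books GROUP BY author HAVING SUM(sold) > 35161

Result:
author  | SUM(sold)
--------+----------
Austen  | 47522    
Le Guin | 126506   
Orwell  | 69589    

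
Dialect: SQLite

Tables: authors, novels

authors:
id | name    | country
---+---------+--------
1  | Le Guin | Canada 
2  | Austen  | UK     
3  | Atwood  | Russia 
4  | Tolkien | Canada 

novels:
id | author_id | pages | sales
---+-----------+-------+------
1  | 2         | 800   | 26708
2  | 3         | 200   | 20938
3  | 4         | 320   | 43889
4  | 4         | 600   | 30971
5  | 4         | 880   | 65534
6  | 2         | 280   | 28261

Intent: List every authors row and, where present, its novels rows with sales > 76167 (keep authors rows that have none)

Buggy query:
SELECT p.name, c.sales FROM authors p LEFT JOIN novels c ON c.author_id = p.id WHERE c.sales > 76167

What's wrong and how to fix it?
Bug: Filtering c.sales in WHERE discards the NULL rows produced by LEFT JOIN, turning it into an inner join

Fix: Put 'c.sales > 76167' in the JOIN's ON clause instead of WHERE

Corrected query:
SELECT p.name, c.sales FROM authors p LEFT JOIN novels c ON c.author_id = p.id AND c.sales > 76167

Result:
name    | sales
--------+------
Le Guin | NULL 
Austen  | NULL 
Atwood  | NULL 
Tolkien | NULL 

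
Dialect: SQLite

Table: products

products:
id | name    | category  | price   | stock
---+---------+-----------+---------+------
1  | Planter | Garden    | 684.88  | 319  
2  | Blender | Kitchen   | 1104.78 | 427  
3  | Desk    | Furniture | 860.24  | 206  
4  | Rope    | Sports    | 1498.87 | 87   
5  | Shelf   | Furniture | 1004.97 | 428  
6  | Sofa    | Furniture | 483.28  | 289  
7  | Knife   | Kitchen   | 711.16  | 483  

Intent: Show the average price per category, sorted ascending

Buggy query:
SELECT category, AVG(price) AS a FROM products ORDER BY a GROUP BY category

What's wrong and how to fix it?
Bug: ORDER BY appears before GROUP BY; SQL clause order requires GROUP BY first

Fix: Reorder: SELECT … FROM … GROUP BY … ORDER BY …

Corrected query:
SELECT category, AVG(price) AS a FROM products GROUP BY category ORDER BY a

Result:
category  | a      
----------+--------
Garden    | 684.88 
Furniture | 782.83 
Kitchen   | 907.97 
Sports    | 1498.87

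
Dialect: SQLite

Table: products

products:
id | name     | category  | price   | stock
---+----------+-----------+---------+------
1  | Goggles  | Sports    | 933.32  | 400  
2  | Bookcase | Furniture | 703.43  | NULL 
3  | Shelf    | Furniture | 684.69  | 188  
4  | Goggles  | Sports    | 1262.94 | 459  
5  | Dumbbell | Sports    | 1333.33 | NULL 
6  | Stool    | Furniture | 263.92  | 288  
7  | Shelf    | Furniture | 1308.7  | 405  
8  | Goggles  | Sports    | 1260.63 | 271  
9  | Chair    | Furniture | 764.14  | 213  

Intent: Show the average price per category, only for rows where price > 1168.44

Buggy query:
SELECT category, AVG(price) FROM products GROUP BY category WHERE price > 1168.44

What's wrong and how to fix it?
Bug: WHERE cannot follow GROUP BY

Fix: Move the WHERE clause before GROUP BY

Corrected query:
SELECT category, AVG(price) FROM products WHERE price > 1168.44 GROUP BY category

Result:
category  | AVG(price) 
----------+------------
Furniture | 1308.7     
Sports    | 1285.633333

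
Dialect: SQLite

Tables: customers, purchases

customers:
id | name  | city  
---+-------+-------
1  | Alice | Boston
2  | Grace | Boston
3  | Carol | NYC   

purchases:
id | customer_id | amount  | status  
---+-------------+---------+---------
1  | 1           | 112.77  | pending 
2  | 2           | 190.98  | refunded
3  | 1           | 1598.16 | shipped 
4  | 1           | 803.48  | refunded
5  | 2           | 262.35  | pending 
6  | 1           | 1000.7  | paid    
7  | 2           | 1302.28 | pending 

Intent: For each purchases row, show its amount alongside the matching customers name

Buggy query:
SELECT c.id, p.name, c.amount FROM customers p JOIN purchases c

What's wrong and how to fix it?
Bug: JOIN with no ON clause produces a cartesian product; every purchases row pairs with every customers row

Fix: Specify the join condition linking the foreign key to the parent id

Corrected query:
SELECT c.id, p.name, c.amount FROM customers p JOIN purchases c ON c.customer_id = p.id

Result:
id | name  | amount 
---+-------+--------
1  | Alice | 112.77 
2  | Grace | 190.98 
3  | Alice | 1598.16
4  | Alice | 803.48 
5  | Grace | 262.35 
6  | Alice | 1000.7 
7  | Grace | 1302.28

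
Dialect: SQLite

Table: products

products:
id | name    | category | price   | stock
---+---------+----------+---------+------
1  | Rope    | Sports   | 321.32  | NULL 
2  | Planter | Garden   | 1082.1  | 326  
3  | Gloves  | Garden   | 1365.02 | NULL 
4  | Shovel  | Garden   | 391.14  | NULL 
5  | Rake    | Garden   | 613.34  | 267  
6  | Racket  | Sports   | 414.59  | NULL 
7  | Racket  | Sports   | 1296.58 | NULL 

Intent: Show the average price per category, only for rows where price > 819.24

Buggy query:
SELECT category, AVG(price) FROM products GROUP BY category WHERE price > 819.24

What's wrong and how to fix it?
Bug: WHERE cannot follow GROUP BY

Fix: Move the WHERE clause before GROUP BY

Corrected query:
SELECT category, AVG(price) FROM products WHERE price > 819.24 GROUP BY category

Result:
category | AVG(price)
---------+-----------
Garden   | 1223.56   
Sports   | 1296.58   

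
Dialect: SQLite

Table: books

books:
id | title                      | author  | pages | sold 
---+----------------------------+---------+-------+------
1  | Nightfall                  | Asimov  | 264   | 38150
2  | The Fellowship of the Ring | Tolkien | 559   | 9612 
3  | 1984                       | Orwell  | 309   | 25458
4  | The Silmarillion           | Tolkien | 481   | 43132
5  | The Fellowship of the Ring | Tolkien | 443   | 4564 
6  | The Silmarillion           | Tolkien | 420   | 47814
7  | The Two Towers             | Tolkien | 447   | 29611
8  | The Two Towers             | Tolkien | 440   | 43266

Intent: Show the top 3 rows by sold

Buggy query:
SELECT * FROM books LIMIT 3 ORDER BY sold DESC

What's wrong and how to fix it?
Bug: ORDER BY cannot follow LIMIT; LIMIT is the final clause

Fix: Swap the clauses: ORDER BY first, then LIMIT

Corrected query:
SELECT * FROM books ORDER BY sold DESC LIMIT 3

Result:
id | title            | author  | pages | sold 
---+------------------+---------+-------+------
6  | The Silmarillion | Tolkien | 420   | 47814
8  | The Two Towers   | Tolkien | 440   | 43266
4  | The Silmarillion | Tolkien | 481   | 43132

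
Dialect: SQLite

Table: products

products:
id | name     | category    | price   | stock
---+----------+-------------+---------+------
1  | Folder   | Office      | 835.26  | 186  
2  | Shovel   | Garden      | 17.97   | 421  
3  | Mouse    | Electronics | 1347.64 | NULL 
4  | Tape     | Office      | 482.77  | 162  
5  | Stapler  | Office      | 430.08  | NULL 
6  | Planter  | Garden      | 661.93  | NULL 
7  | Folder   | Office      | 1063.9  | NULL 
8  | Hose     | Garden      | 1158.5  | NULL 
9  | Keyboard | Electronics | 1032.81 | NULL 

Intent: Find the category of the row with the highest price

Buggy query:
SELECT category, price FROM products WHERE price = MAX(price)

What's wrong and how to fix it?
Bug: WHERE is evaluated per row; an aggregate over the whole table isn't defined there

Fix: Wrap MAX in a scalar subquery so WHERE compares against a single value

Corrected query:
SELECT category, price FROM products WHERE price = (SELECT MAX(price) FROM products)

Result:
category    | price  
------------+--------
Electronics | 1347.64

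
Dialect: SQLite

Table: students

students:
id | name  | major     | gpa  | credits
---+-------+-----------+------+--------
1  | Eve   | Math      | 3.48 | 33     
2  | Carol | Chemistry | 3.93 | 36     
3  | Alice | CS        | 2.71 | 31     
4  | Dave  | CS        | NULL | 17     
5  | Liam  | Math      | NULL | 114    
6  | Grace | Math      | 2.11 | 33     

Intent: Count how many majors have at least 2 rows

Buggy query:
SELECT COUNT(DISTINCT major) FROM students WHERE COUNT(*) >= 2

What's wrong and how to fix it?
Bug: COUNT(*) cannot appear in WHERE; the per-group count doesn't exist yet

Fix: Use a subquery that GROUPs and filters with HAVING, then count its rows

Corrected query:
SELECT COUNT(*) FROM (SELECT major FROM students GROUP BY major HAVING COUNT(*) >= 2)

Result:
COUNT(*)
--------
2       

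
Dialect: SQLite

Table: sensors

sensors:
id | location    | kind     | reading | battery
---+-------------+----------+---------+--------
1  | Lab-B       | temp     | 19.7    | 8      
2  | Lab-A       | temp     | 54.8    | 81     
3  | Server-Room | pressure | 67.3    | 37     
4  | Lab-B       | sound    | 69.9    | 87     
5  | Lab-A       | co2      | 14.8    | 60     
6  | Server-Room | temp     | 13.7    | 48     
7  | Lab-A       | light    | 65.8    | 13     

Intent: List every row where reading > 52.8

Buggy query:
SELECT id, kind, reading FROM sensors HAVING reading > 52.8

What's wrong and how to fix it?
Bug: HAVING filters the output of aggregation, but this query has no GROUP BY and no aggregate functions, so SQLite rejects it (HAVING clause on a non-aggregate query); the condition here is per row

Fix: Use WHERE for row-level filtering

Corrected query:
SELECT id, kind, reading FROM sensors WHERE reading > 52.8

Result:
id | kind     | reading
---+----------+--------
2  | temp     | 54.8   
3  | pressure | 67.3   
4  | sound    | 69.9   
7  | light    | 65.8   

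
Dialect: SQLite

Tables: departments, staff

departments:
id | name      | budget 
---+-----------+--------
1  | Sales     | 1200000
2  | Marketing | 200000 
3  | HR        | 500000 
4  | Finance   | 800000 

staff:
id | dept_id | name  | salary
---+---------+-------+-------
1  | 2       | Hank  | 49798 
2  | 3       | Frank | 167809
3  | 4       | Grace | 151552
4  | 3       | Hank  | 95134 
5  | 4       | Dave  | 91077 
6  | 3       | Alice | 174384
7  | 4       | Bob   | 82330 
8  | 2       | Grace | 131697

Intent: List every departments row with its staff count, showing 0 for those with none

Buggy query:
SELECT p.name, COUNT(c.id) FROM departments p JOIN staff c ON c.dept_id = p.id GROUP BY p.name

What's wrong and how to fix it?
Bug: An inner join excludes parents with zero children

Fix: Switch to LEFT JOIN to retain unmatched parent rows

Corrected query:
SELECT p.name, COUNT(c.id) FROM departments p LEFT JOIN staff c ON c.dept_id = p.id GROUP BY p.name

Result:
name      | COUNT(c.id)
----------+------------
Finance   | 3          
HR        | 3          
Marketing | 2          
Sales     | 0          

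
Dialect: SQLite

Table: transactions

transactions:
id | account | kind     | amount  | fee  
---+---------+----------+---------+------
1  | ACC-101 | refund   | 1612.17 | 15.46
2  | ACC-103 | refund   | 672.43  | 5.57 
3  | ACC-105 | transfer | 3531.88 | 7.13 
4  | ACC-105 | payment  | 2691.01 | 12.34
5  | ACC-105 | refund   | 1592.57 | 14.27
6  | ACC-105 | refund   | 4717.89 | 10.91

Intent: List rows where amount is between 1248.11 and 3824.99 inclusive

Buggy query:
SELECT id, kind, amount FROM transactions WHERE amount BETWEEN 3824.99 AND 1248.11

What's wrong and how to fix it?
Bug: The bounds are reversed; BETWEEN a AND b requires a <= b to match anything

Fix: Write BETWEEN 1248.11 AND 3824.99

Corrected query:
SELECT id, kind, amount FROM transactions WHERE amount BETWEEN 1248.11 AND 3824.99

Result:
id | kind     | amount 
---+----------+--------
1  | refund   | 1612.17
3  | transfer | 3531.88
4  | payment  | 2691.01
5  | refund   | 1592.57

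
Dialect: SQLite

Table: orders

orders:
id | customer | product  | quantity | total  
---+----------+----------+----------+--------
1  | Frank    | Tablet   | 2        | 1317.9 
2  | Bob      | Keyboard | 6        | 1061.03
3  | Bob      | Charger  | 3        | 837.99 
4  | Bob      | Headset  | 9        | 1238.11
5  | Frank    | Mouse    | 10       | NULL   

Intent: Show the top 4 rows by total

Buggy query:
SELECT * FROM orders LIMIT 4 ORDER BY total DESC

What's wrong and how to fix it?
Bug: ORDER BY cannot follow LIMIT; LIMIT is the final clause

Fix: Swap the clauses: ORDER BY first, then LIMIT

Corrected query:
SELECT * FROM orders ORDER BY total DESC LIMIT 4

Result:
id | customer | product  | quantity | total  
---+----------+----------+----------+--------
1  | Frank    | Tablet   | 2        | 1317.9 
4  | Bob      | Headset  | 9        | 1238.11
2  | Bob      | Keyboard | 6        | 1061.03
3  | Bob      | Charger  | 3        | 837.99 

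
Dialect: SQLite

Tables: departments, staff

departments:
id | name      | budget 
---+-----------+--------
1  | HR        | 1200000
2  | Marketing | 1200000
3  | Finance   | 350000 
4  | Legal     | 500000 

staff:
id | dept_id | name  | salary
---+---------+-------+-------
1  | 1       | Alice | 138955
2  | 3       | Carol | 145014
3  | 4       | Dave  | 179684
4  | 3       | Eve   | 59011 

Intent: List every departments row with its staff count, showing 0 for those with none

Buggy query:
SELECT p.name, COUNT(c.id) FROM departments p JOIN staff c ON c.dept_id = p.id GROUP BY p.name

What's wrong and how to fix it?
Bug: INNER JOIN drops departments rows that have no matching staff rows

Fix: Switch to LEFT JOIN to retain unmatched parent rows

Corrected query:
SELECT p.name, COUNT(c.id) FROM departments p LEFT JOIN staff c ON c.dept_id = p.id GROUP BY p.name

Result:
name      | COUNT(c.id)
----------+------------
Finance   | 2          
HR        | 1          
Legal     | 1          
Marketing | 0          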